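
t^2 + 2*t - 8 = (t - 2)*(t + 4)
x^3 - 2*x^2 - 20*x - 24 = (x - 6)*(x + 2)^2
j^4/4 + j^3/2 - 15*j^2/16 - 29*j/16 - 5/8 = (j/4 + 1/4)*(j - 2)*(j + 1/2)*(j + 5/2)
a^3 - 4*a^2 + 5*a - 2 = (a - 2)*(a - 1)^2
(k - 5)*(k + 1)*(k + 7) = k^3 + 3*k^2 - 33*k - 35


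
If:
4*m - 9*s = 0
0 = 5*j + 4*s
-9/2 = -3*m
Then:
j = -8/15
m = 3/2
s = 2/3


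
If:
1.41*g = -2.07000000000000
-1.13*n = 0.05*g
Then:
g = -1.47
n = 0.06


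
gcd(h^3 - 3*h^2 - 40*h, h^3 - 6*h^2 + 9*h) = h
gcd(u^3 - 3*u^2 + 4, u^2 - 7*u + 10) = u - 2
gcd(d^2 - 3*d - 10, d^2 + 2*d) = d + 2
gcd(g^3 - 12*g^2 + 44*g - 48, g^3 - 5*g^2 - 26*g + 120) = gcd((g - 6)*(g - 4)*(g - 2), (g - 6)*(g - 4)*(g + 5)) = g^2 - 10*g + 24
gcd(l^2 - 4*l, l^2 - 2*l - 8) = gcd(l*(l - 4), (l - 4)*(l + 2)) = l - 4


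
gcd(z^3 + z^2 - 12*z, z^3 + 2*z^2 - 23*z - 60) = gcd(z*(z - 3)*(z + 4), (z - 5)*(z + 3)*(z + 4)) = z + 4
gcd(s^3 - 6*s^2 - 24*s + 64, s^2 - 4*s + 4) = s - 2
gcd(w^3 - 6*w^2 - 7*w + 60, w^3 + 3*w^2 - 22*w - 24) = w - 4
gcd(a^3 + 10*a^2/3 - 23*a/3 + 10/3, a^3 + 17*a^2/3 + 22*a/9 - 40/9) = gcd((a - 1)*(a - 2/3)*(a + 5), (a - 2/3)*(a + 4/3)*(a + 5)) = a^2 + 13*a/3 - 10/3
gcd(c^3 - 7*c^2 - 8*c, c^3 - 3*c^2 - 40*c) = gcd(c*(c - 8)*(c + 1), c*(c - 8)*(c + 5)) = c^2 - 8*c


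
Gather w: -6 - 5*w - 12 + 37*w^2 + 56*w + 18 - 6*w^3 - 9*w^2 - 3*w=-6*w^3 + 28*w^2 + 48*w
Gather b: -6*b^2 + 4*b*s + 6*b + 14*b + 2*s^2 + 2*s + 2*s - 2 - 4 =-6*b^2 + b*(4*s + 20) + 2*s^2 + 4*s - 6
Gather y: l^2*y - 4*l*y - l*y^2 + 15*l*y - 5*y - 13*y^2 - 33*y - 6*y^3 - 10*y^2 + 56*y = -6*y^3 + y^2*(-l - 23) + y*(l^2 + 11*l + 18)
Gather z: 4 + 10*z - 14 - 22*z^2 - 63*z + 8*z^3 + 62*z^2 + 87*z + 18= 8*z^3 + 40*z^2 + 34*z + 8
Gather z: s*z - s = s*z - s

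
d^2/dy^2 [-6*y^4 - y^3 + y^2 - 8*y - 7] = -72*y^2 - 6*y + 2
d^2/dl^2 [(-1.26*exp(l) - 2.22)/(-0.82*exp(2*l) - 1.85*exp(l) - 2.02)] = (0.847224*exp(4*l) + 4.059492*exp(3*l) - 2.419164*exp(2*l) - 11.819502*exp(l) - 3.154836)*exp(l)/(0.551368*exp(6*l) + 3.73182*exp(5*l) + 12.494094*exp(4*l) + 24.717665*exp(3*l) + 30.778134*exp(2*l) + 22.64622*exp(l) + 8.242408)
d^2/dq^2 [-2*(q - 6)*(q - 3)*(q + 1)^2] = -24*q^2 + 84*q - 4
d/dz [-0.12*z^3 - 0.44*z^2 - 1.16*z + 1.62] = -0.36*z^2 - 0.88*z - 1.16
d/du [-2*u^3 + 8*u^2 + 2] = 2*u*(8 - 3*u)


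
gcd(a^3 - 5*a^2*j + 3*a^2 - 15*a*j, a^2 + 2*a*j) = a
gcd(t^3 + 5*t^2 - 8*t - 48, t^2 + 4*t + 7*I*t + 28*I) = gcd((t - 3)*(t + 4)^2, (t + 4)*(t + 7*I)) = t + 4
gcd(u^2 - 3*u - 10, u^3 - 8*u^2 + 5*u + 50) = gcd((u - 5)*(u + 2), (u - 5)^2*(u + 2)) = u^2 - 3*u - 10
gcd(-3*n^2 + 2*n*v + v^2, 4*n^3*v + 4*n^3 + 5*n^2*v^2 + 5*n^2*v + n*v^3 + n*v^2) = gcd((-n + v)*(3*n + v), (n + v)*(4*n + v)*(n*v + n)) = 1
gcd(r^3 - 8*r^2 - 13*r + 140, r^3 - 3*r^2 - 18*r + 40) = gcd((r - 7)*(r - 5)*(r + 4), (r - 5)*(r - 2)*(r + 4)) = r^2 - r - 20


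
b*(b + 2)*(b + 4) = b^3 + 6*b^2 + 8*b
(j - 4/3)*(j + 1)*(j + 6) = j^3 + 17*j^2/3 - 10*j/3 - 8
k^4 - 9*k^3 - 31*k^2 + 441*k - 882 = (k - 7)*(k - 6)*(k - 3)*(k + 7)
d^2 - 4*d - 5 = (d - 5)*(d + 1)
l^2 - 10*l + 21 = (l - 7)*(l - 3)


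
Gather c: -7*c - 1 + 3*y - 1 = -7*c + 3*y - 2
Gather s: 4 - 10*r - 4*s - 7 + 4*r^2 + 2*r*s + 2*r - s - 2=4*r^2 - 8*r + s*(2*r - 5) - 5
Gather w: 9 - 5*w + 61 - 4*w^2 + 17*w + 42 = -4*w^2 + 12*w + 112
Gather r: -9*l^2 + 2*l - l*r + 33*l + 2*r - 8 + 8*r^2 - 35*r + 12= -9*l^2 + 35*l + 8*r^2 + r*(-l - 33) + 4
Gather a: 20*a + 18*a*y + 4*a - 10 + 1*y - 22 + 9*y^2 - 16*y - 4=a*(18*y + 24) + 9*y^2 - 15*y - 36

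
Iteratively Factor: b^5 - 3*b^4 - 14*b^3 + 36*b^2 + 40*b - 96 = (b - 4)*(b^4 + b^3 - 10*b^2 - 4*b + 24) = (b - 4)*(b - 2)*(b^3 + 3*b^2 - 4*b - 12) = (b - 4)*(b - 2)*(b + 3)*(b^2 - 4) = (b - 4)*(b - 2)*(b + 2)*(b + 3)*(b - 2)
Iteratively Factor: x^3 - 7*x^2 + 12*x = (x)*(x^2 - 7*x + 12) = x*(x - 4)*(x - 3)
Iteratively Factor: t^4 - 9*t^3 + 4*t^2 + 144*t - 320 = (t - 4)*(t^3 - 5*t^2 - 16*t + 80) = (t - 4)*(t + 4)*(t^2 - 9*t + 20) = (t - 5)*(t - 4)*(t + 4)*(t - 4)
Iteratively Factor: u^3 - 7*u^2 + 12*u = (u)*(u^2 - 7*u + 12) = u*(u - 3)*(u - 4)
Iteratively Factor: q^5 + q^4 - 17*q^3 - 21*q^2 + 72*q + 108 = (q - 3)*(q^4 + 4*q^3 - 5*q^2 - 36*q - 36) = (q - 3)*(q + 2)*(q^3 + 2*q^2 - 9*q - 18) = (q - 3)^2*(q + 2)*(q^2 + 5*q + 6) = (q - 3)^2*(q + 2)*(q + 3)*(q + 2)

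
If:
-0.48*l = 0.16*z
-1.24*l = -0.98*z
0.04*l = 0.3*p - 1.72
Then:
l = 0.00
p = 5.73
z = 0.00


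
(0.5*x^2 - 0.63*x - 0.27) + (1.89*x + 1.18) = 0.5*x^2 + 1.26*x + 0.91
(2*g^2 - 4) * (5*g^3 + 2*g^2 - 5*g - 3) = 10*g^5 + 4*g^4 - 30*g^3 - 14*g^2 + 20*g + 12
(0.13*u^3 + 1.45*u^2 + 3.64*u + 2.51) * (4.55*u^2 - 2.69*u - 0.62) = 0.5915*u^5 + 6.2478*u^4 + 12.5809*u^3 + 0.729899999999999*u^2 - 9.0087*u - 1.5562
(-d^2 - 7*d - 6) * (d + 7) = -d^3 - 14*d^2 - 55*d - 42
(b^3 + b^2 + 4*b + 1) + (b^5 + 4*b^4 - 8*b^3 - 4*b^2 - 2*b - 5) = b^5 + 4*b^4 - 7*b^3 - 3*b^2 + 2*b - 4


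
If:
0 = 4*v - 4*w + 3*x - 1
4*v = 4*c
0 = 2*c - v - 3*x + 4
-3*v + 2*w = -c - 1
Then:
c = -5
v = -5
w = -11/2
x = -1/3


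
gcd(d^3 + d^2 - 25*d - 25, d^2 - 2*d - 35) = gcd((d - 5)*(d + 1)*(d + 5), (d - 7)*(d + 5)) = d + 5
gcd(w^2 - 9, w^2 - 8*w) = 1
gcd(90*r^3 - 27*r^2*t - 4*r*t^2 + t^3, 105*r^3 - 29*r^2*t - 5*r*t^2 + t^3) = 15*r^2 - 2*r*t - t^2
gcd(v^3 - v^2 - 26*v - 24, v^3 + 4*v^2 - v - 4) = v^2 + 5*v + 4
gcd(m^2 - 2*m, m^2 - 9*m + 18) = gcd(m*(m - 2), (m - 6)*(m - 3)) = 1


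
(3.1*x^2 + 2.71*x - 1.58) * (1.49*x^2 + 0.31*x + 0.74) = 4.619*x^4 + 4.9989*x^3 + 0.7799*x^2 + 1.5156*x - 1.1692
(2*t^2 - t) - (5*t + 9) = 2*t^2 - 6*t - 9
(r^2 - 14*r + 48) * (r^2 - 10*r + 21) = r^4 - 24*r^3 + 209*r^2 - 774*r + 1008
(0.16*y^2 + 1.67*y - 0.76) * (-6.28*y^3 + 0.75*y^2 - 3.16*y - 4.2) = -1.0048*y^5 - 10.3676*y^4 + 5.5197*y^3 - 6.5192*y^2 - 4.6124*y + 3.192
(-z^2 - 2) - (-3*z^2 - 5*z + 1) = 2*z^2 + 5*z - 3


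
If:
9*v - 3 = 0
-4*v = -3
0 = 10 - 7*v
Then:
No Solution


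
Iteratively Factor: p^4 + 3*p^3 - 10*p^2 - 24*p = (p)*(p^3 + 3*p^2 - 10*p - 24) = p*(p - 3)*(p^2 + 6*p + 8) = p*(p - 3)*(p + 2)*(p + 4)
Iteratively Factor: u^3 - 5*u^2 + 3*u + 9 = (u - 3)*(u^2 - 2*u - 3) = (u - 3)^2*(u + 1)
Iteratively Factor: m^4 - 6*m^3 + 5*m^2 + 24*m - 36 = (m + 2)*(m^3 - 8*m^2 + 21*m - 18) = (m - 3)*(m + 2)*(m^2 - 5*m + 6) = (m - 3)*(m - 2)*(m + 2)*(m - 3)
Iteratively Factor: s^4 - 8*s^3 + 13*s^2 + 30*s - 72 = (s - 3)*(s^3 - 5*s^2 - 2*s + 24) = (s - 4)*(s - 3)*(s^2 - s - 6) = (s - 4)*(s - 3)^2*(s + 2)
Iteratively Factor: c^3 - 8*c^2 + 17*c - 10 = (c - 5)*(c^2 - 3*c + 2) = (c - 5)*(c - 2)*(c - 1)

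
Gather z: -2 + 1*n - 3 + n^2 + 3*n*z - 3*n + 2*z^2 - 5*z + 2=n^2 - 2*n + 2*z^2 + z*(3*n - 5) - 3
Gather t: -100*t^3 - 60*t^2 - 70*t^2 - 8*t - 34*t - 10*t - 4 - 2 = -100*t^3 - 130*t^2 - 52*t - 6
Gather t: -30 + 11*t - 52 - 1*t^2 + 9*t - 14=-t^2 + 20*t - 96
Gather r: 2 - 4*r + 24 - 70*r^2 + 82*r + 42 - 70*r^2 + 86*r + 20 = -140*r^2 + 164*r + 88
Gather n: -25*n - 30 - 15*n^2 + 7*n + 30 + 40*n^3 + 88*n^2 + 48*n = 40*n^3 + 73*n^2 + 30*n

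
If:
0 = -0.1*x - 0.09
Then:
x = -0.90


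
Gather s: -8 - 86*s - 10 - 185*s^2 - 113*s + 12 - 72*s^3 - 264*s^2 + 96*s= -72*s^3 - 449*s^2 - 103*s - 6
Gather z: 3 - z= 3 - z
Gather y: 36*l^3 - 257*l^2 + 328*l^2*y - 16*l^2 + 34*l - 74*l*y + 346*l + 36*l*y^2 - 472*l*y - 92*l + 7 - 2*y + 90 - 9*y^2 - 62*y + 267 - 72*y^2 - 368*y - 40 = 36*l^3 - 273*l^2 + 288*l + y^2*(36*l - 81) + y*(328*l^2 - 546*l - 432) + 324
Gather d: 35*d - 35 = 35*d - 35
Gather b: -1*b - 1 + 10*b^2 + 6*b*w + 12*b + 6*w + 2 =10*b^2 + b*(6*w + 11) + 6*w + 1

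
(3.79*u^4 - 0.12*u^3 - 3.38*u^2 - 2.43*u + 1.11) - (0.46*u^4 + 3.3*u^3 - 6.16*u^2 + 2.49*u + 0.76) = 3.33*u^4 - 3.42*u^3 + 2.78*u^2 - 4.92*u + 0.35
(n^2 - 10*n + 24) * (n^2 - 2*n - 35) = n^4 - 12*n^3 + 9*n^2 + 302*n - 840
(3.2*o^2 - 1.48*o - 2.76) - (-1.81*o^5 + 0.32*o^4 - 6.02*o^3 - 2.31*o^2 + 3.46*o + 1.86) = 1.81*o^5 - 0.32*o^4 + 6.02*o^3 + 5.51*o^2 - 4.94*o - 4.62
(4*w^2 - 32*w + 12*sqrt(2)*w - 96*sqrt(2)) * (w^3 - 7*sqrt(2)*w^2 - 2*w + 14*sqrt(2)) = 4*w^5 - 32*w^4 - 16*sqrt(2)*w^4 - 176*w^3 + 128*sqrt(2)*w^3 + 32*sqrt(2)*w^2 + 1408*w^2 - 256*sqrt(2)*w + 336*w - 2688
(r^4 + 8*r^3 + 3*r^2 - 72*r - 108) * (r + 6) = r^5 + 14*r^4 + 51*r^3 - 54*r^2 - 540*r - 648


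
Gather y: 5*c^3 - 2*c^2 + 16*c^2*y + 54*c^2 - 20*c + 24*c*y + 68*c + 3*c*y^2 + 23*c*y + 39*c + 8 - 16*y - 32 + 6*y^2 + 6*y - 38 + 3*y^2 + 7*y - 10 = 5*c^3 + 52*c^2 + 87*c + y^2*(3*c + 9) + y*(16*c^2 + 47*c - 3) - 72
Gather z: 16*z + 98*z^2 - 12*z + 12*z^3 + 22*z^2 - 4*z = 12*z^3 + 120*z^2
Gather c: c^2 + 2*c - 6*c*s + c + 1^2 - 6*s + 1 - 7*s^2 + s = c^2 + c*(3 - 6*s) - 7*s^2 - 5*s + 2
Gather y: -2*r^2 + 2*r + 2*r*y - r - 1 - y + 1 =-2*r^2 + r + y*(2*r - 1)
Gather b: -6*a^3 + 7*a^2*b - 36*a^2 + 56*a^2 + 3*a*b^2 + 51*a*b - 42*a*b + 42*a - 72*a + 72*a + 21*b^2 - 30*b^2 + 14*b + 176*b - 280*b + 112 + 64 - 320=-6*a^3 + 20*a^2 + 42*a + b^2*(3*a - 9) + b*(7*a^2 + 9*a - 90) - 144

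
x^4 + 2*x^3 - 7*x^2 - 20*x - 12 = (x - 3)*(x + 1)*(x + 2)^2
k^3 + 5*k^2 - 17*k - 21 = (k - 3)*(k + 1)*(k + 7)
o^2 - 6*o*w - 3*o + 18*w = (o - 3)*(o - 6*w)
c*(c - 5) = c^2 - 5*c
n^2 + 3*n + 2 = (n + 1)*(n + 2)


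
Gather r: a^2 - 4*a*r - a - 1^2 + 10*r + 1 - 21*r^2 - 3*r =a^2 - a - 21*r^2 + r*(7 - 4*a)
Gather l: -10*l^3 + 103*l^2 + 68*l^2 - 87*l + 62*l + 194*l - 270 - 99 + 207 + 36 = -10*l^3 + 171*l^2 + 169*l - 126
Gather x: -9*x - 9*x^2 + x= -9*x^2 - 8*x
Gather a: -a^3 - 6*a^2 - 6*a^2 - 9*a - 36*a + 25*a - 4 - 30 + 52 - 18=-a^3 - 12*a^2 - 20*a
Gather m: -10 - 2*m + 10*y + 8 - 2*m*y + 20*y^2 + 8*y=m*(-2*y - 2) + 20*y^2 + 18*y - 2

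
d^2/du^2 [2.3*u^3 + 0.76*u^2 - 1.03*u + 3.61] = 13.8*u + 1.52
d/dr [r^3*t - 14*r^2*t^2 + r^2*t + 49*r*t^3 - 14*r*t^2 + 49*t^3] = t*(3*r^2 - 28*r*t + 2*r + 49*t^2 - 14*t)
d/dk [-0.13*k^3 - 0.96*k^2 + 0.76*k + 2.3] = -0.39*k^2 - 1.92*k + 0.76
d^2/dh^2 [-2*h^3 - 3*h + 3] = -12*h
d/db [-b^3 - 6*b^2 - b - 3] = -3*b^2 - 12*b - 1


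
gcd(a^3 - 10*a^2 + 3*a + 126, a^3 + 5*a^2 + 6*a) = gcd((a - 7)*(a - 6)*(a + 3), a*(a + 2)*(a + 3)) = a + 3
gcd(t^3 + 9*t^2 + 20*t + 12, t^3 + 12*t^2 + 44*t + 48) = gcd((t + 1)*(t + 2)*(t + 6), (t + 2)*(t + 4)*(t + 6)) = t^2 + 8*t + 12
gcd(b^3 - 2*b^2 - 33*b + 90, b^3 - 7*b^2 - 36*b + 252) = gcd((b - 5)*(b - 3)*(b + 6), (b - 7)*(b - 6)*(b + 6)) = b + 6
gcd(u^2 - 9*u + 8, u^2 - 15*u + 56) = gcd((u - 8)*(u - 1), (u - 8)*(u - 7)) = u - 8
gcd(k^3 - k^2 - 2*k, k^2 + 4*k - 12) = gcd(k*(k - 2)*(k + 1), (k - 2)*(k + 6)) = k - 2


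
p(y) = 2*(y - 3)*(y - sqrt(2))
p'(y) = 4*y - 6 - 2*sqrt(2)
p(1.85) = -1.00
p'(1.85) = -1.43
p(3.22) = 0.79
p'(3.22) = 4.05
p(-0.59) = 14.39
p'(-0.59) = -11.19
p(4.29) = 7.42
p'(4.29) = 8.33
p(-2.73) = 47.49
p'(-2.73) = -19.75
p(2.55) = -1.02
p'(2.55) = 1.37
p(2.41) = -1.18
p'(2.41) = 0.81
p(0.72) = 3.17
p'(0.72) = -5.95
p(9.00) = 91.03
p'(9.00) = 27.17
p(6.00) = 27.51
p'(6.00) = 15.17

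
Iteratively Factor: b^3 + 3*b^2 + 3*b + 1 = (b + 1)*(b^2 + 2*b + 1) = (b + 1)^2*(b + 1)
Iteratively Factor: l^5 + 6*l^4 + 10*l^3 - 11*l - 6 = (l + 2)*(l^4 + 4*l^3 + 2*l^2 - 4*l - 3) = (l + 1)*(l + 2)*(l^3 + 3*l^2 - l - 3) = (l + 1)^2*(l + 2)*(l^2 + 2*l - 3) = (l + 1)^2*(l + 2)*(l + 3)*(l - 1)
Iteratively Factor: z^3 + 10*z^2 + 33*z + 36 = (z + 3)*(z^2 + 7*z + 12) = (z + 3)^2*(z + 4)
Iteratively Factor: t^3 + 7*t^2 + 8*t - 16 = (t + 4)*(t^2 + 3*t - 4) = (t - 1)*(t + 4)*(t + 4)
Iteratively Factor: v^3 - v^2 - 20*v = (v - 5)*(v^2 + 4*v) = v*(v - 5)*(v + 4)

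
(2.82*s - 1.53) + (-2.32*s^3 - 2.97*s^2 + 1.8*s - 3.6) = -2.32*s^3 - 2.97*s^2 + 4.62*s - 5.13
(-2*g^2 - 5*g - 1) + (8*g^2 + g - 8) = 6*g^2 - 4*g - 9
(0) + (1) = 1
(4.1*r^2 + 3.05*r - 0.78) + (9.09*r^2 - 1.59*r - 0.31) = 13.19*r^2 + 1.46*r - 1.09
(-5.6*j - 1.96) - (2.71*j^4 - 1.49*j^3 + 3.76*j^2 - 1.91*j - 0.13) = -2.71*j^4 + 1.49*j^3 - 3.76*j^2 - 3.69*j - 1.83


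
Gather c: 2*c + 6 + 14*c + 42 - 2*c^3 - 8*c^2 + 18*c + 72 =-2*c^3 - 8*c^2 + 34*c + 120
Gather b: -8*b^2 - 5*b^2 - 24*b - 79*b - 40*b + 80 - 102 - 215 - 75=-13*b^2 - 143*b - 312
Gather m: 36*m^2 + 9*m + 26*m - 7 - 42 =36*m^2 + 35*m - 49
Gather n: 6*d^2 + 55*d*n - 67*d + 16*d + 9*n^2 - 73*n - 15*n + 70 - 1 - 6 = 6*d^2 - 51*d + 9*n^2 + n*(55*d - 88) + 63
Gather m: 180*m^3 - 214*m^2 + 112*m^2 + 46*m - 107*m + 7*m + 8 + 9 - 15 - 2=180*m^3 - 102*m^2 - 54*m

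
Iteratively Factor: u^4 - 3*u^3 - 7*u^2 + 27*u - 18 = (u + 3)*(u^3 - 6*u^2 + 11*u - 6) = (u - 2)*(u + 3)*(u^2 - 4*u + 3) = (u - 3)*(u - 2)*(u + 3)*(u - 1)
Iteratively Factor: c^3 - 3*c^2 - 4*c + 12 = (c - 3)*(c^2 - 4) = (c - 3)*(c + 2)*(c - 2)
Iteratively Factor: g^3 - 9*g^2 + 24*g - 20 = (g - 2)*(g^2 - 7*g + 10) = (g - 5)*(g - 2)*(g - 2)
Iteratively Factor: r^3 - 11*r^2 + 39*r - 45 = (r - 5)*(r^2 - 6*r + 9) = (r - 5)*(r - 3)*(r - 3)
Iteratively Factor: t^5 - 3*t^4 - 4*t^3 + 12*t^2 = (t)*(t^4 - 3*t^3 - 4*t^2 + 12*t) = t^2*(t^3 - 3*t^2 - 4*t + 12) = t^2*(t - 3)*(t^2 - 4) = t^2*(t - 3)*(t - 2)*(t + 2)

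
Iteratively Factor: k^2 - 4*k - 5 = (k - 5)*(k + 1)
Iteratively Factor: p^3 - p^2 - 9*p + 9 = (p + 3)*(p^2 - 4*p + 3) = (p - 1)*(p + 3)*(p - 3)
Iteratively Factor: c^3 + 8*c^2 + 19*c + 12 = (c + 1)*(c^2 + 7*c + 12) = (c + 1)*(c + 3)*(c + 4)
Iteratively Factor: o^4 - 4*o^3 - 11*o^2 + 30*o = (o)*(o^3 - 4*o^2 - 11*o + 30) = o*(o + 3)*(o^2 - 7*o + 10) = o*(o - 5)*(o + 3)*(o - 2)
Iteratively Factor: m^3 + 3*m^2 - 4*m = (m)*(m^2 + 3*m - 4) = m*(m - 1)*(m + 4)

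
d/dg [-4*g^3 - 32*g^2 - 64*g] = -12*g^2 - 64*g - 64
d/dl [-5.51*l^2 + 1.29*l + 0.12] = 1.29 - 11.02*l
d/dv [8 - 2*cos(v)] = 2*sin(v)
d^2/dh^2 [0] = 0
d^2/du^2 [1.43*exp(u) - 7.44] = 1.43*exp(u)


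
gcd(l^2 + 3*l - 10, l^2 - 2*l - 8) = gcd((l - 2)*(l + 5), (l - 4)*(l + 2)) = 1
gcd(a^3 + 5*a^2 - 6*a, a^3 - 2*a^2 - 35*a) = a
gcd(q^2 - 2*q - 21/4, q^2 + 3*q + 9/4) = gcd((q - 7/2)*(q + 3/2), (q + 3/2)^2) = q + 3/2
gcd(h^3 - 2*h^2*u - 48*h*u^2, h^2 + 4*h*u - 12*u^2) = h + 6*u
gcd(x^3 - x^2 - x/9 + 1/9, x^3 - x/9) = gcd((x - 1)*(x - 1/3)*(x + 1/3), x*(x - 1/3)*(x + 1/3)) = x^2 - 1/9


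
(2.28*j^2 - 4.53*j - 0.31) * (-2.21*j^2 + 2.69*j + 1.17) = -5.0388*j^4 + 16.1445*j^3 - 8.833*j^2 - 6.134*j - 0.3627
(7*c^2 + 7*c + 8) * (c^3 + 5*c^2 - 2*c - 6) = 7*c^5 + 42*c^4 + 29*c^3 - 16*c^2 - 58*c - 48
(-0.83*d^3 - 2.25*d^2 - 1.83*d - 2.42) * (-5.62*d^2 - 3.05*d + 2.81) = 4.6646*d^5 + 15.1765*d^4 + 14.8148*d^3 + 12.8594*d^2 + 2.2387*d - 6.8002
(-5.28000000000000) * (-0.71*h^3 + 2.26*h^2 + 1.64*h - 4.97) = 3.7488*h^3 - 11.9328*h^2 - 8.6592*h + 26.2416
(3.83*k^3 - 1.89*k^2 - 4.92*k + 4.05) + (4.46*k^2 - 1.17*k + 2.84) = 3.83*k^3 + 2.57*k^2 - 6.09*k + 6.89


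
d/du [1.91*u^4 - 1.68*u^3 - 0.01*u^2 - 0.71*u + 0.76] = 7.64*u^3 - 5.04*u^2 - 0.02*u - 0.71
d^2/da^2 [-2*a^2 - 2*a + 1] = -4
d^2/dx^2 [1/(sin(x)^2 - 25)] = 2*(-2*sin(x)^4 - 47*sin(x)^2 + 25)/(sin(x)^2 - 25)^3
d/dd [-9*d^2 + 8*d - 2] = 8 - 18*d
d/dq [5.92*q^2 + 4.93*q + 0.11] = 11.84*q + 4.93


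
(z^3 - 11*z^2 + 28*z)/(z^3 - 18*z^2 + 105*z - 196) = z/(z - 7)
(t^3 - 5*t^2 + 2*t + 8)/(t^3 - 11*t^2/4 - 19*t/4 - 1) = 4*(t - 2)/(4*t + 1)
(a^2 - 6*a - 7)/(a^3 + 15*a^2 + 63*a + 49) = (a - 7)/(a^2 + 14*a + 49)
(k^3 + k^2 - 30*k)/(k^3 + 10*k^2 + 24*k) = (k - 5)/(k + 4)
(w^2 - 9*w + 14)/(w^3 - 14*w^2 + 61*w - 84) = (w - 2)/(w^2 - 7*w + 12)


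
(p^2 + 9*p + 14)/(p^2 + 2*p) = (p + 7)/p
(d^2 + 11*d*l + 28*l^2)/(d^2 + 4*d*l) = (d + 7*l)/d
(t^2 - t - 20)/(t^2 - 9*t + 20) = (t + 4)/(t - 4)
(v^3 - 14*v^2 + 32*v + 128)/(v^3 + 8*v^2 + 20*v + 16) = (v^2 - 16*v + 64)/(v^2 + 6*v + 8)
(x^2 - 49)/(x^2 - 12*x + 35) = (x + 7)/(x - 5)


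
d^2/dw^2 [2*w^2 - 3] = 4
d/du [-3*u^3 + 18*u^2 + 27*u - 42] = -9*u^2 + 36*u + 27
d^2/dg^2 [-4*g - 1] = 0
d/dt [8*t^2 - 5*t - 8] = 16*t - 5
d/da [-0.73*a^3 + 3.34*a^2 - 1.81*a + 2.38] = -2.19*a^2 + 6.68*a - 1.81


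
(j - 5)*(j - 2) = j^2 - 7*j + 10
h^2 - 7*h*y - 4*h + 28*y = (h - 4)*(h - 7*y)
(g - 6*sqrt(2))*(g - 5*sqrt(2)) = g^2 - 11*sqrt(2)*g + 60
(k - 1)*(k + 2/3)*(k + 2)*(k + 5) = k^4 + 20*k^3/3 + 7*k^2 - 8*k - 20/3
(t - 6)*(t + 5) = t^2 - t - 30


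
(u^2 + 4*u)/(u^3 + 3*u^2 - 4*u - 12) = u*(u + 4)/(u^3 + 3*u^2 - 4*u - 12)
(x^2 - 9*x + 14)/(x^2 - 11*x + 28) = (x - 2)/(x - 4)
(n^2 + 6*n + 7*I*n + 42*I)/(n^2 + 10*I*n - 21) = (n + 6)/(n + 3*I)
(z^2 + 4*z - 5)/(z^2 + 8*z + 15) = (z - 1)/(z + 3)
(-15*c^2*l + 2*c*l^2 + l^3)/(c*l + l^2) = (-15*c^2 + 2*c*l + l^2)/(c + l)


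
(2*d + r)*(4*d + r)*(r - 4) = 8*d^2*r - 32*d^2 + 6*d*r^2 - 24*d*r + r^3 - 4*r^2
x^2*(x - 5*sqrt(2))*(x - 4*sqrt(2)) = x^4 - 9*sqrt(2)*x^3 + 40*x^2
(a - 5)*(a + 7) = a^2 + 2*a - 35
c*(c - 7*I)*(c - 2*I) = c^3 - 9*I*c^2 - 14*c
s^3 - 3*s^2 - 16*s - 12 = (s - 6)*(s + 1)*(s + 2)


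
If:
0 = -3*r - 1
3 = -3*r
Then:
No Solution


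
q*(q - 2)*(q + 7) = q^3 + 5*q^2 - 14*q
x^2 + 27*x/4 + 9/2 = (x + 3/4)*(x + 6)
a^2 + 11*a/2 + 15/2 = (a + 5/2)*(a + 3)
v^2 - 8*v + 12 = (v - 6)*(v - 2)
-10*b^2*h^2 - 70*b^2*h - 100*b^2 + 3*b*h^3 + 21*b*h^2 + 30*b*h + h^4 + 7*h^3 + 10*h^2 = (-2*b + h)*(5*b + h)*(h + 2)*(h + 5)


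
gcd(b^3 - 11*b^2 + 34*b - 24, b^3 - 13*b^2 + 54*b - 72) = b^2 - 10*b + 24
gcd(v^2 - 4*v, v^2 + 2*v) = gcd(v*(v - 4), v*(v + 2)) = v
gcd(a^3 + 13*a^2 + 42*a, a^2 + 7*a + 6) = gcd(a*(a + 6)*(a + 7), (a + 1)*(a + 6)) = a + 6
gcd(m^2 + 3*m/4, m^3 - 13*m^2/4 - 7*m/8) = m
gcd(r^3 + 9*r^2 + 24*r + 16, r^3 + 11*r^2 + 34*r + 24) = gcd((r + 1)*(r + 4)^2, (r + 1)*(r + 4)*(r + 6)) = r^2 + 5*r + 4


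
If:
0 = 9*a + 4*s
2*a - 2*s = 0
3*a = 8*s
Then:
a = 0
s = 0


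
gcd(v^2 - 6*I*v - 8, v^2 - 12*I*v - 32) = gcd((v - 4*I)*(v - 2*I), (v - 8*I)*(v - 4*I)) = v - 4*I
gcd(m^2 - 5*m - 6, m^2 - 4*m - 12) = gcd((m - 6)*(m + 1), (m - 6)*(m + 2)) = m - 6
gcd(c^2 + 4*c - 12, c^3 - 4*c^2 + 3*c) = 1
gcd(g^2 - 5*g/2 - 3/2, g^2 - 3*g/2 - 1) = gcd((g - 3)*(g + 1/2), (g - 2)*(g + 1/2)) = g + 1/2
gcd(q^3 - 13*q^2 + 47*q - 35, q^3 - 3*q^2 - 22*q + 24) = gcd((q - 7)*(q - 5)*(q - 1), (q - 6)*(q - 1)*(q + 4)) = q - 1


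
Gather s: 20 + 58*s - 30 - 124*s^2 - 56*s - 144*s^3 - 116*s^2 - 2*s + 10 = -144*s^3 - 240*s^2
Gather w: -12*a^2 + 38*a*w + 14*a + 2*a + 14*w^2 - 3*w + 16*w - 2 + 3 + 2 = -12*a^2 + 16*a + 14*w^2 + w*(38*a + 13) + 3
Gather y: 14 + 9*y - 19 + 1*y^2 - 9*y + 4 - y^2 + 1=0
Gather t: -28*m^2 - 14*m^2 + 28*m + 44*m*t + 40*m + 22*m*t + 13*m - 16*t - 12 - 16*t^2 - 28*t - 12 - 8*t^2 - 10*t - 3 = -42*m^2 + 81*m - 24*t^2 + t*(66*m - 54) - 27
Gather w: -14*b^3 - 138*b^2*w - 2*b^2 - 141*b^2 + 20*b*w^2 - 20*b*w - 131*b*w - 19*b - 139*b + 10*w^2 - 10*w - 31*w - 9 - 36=-14*b^3 - 143*b^2 - 158*b + w^2*(20*b + 10) + w*(-138*b^2 - 151*b - 41) - 45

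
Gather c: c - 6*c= -5*c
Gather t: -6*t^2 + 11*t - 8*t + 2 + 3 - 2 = -6*t^2 + 3*t + 3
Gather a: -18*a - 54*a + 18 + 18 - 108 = -72*a - 72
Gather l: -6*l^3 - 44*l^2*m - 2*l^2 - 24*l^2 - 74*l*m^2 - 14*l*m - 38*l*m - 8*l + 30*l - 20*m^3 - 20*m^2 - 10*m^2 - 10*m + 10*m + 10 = -6*l^3 + l^2*(-44*m - 26) + l*(-74*m^2 - 52*m + 22) - 20*m^3 - 30*m^2 + 10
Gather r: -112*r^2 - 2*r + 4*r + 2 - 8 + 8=-112*r^2 + 2*r + 2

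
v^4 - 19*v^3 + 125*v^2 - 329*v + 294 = (v - 7)^2*(v - 3)*(v - 2)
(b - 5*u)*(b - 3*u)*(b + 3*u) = b^3 - 5*b^2*u - 9*b*u^2 + 45*u^3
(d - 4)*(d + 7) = d^2 + 3*d - 28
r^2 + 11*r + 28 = (r + 4)*(r + 7)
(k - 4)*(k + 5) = k^2 + k - 20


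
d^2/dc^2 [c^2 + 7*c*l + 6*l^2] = 2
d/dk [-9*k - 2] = -9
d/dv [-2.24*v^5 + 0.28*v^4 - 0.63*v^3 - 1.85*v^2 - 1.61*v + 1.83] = -11.2*v^4 + 1.12*v^3 - 1.89*v^2 - 3.7*v - 1.61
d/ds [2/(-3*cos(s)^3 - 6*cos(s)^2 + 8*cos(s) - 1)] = 2*(-9*cos(s)^2 - 12*cos(s) + 8)*sin(s)/(3*cos(s)^3 + 6*cos(s)^2 - 8*cos(s) + 1)^2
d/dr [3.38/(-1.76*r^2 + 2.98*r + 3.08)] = (11.8976*r - 10.0724)/(-1.76*r^2 + 2.98*r + 3.08)^2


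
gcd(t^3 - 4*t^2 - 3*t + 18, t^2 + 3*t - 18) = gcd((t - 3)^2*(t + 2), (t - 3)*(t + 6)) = t - 3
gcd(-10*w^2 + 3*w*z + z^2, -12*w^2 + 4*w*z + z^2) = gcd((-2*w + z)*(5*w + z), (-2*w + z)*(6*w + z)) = -2*w + z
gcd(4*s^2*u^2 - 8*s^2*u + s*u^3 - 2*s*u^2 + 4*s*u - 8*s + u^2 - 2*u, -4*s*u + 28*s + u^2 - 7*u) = 1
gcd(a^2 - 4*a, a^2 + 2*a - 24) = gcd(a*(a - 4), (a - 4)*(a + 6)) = a - 4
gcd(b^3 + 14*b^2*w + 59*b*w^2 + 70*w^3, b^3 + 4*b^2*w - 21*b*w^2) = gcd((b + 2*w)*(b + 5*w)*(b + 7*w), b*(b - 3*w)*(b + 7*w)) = b + 7*w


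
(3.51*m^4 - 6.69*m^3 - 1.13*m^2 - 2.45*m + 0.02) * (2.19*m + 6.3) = 7.6869*m^5 + 7.4619*m^4 - 44.6217*m^3 - 12.4845*m^2 - 15.3912*m + 0.126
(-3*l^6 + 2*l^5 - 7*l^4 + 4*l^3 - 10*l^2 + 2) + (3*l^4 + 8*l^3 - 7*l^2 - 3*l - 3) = -3*l^6 + 2*l^5 - 4*l^4 + 12*l^3 - 17*l^2 - 3*l - 1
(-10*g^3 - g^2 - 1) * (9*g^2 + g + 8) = -90*g^5 - 19*g^4 - 81*g^3 - 17*g^2 - g - 8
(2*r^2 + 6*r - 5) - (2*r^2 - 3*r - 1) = 9*r - 4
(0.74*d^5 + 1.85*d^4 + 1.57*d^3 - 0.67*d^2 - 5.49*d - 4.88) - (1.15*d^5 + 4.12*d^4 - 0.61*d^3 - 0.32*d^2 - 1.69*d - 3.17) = -0.41*d^5 - 2.27*d^4 + 2.18*d^3 - 0.35*d^2 - 3.8*d - 1.71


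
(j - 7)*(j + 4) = j^2 - 3*j - 28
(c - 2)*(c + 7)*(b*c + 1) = b*c^3 + 5*b*c^2 - 14*b*c + c^2 + 5*c - 14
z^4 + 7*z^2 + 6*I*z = z*(z - 3*I)*(z + I)*(z + 2*I)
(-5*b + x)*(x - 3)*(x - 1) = -5*b*x^2 + 20*b*x - 15*b + x^3 - 4*x^2 + 3*x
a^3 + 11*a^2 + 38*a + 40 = (a + 2)*(a + 4)*(a + 5)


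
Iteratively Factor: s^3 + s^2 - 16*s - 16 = (s - 4)*(s^2 + 5*s + 4) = (s - 4)*(s + 1)*(s + 4)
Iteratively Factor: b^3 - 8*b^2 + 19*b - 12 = (b - 1)*(b^2 - 7*b + 12) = (b - 4)*(b - 1)*(b - 3)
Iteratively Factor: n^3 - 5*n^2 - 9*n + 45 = (n + 3)*(n^2 - 8*n + 15) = (n - 3)*(n + 3)*(n - 5)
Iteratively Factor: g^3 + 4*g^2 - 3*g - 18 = (g + 3)*(g^2 + g - 6) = (g - 2)*(g + 3)*(g + 3)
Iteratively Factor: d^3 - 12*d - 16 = (d - 4)*(d^2 + 4*d + 4) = (d - 4)*(d + 2)*(d + 2)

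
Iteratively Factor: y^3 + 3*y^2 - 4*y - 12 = (y - 2)*(y^2 + 5*y + 6) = (y - 2)*(y + 2)*(y + 3)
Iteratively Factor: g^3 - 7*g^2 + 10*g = (g - 2)*(g^2 - 5*g) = (g - 5)*(g - 2)*(g)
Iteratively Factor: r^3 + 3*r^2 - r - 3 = (r + 3)*(r^2 - 1) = (r + 1)*(r + 3)*(r - 1)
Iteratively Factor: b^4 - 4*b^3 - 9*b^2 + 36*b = (b + 3)*(b^3 - 7*b^2 + 12*b) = (b - 4)*(b + 3)*(b^2 - 3*b) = (b - 4)*(b - 3)*(b + 3)*(b)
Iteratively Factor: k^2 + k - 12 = (k - 3)*(k + 4)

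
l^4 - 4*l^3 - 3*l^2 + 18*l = l*(l - 3)^2*(l + 2)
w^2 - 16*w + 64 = (w - 8)^2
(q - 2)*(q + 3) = q^2 + q - 6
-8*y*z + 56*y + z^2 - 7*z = (-8*y + z)*(z - 7)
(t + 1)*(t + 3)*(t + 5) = t^3 + 9*t^2 + 23*t + 15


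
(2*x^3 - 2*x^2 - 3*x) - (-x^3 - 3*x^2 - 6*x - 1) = 3*x^3 + x^2 + 3*x + 1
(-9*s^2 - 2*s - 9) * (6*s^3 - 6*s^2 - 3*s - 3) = -54*s^5 + 42*s^4 - 15*s^3 + 87*s^2 + 33*s + 27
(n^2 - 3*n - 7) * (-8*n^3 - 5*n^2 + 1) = -8*n^5 + 19*n^4 + 71*n^3 + 36*n^2 - 3*n - 7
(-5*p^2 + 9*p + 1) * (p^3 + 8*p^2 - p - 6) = -5*p^5 - 31*p^4 + 78*p^3 + 29*p^2 - 55*p - 6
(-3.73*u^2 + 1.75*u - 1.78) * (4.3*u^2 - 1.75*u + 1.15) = -16.039*u^4 + 14.0525*u^3 - 15.006*u^2 + 5.1275*u - 2.047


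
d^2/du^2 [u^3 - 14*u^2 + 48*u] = 6*u - 28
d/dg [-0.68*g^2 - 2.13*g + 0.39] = -1.36*g - 2.13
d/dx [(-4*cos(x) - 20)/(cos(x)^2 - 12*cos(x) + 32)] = 4*(sin(x)^2 - 10*cos(x) + 91)*sin(x)/(cos(x)^2 - 12*cos(x) + 32)^2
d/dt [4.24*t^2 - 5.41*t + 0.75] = 8.48*t - 5.41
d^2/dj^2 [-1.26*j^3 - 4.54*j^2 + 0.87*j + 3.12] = -7.56*j - 9.08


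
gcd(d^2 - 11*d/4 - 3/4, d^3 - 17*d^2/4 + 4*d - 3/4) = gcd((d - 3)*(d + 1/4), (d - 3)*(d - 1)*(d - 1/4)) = d - 3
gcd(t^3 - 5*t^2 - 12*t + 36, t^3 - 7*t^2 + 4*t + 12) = t^2 - 8*t + 12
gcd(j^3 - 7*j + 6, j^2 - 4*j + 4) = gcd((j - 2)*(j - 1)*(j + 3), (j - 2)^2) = j - 2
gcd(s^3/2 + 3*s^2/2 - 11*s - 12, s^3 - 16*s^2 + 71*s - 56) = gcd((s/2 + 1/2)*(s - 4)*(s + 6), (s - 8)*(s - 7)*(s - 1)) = 1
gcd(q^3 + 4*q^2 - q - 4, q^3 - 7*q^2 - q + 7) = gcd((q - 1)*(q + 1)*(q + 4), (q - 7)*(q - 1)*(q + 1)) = q^2 - 1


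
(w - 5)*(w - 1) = w^2 - 6*w + 5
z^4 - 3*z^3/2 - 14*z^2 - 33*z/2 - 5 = (z - 5)*(z + 1/2)*(z + 1)*(z + 2)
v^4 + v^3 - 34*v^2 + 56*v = v*(v - 4)*(v - 2)*(v + 7)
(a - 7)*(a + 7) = a^2 - 49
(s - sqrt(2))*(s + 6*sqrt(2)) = s^2 + 5*sqrt(2)*s - 12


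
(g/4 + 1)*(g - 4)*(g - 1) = g^3/4 - g^2/4 - 4*g + 4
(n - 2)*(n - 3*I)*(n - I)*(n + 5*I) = n^4 - 2*n^3 + I*n^3 + 17*n^2 - 2*I*n^2 - 34*n - 15*I*n + 30*I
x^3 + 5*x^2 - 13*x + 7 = (x - 1)^2*(x + 7)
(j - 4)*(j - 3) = j^2 - 7*j + 12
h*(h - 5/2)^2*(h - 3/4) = h^4 - 23*h^3/4 + 10*h^2 - 75*h/16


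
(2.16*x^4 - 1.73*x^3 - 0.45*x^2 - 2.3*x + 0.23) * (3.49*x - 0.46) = 7.5384*x^5 - 7.0313*x^4 - 0.7747*x^3 - 7.82*x^2 + 1.8607*x - 0.1058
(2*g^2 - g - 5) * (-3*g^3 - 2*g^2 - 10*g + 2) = -6*g^5 - g^4 - 3*g^3 + 24*g^2 + 48*g - 10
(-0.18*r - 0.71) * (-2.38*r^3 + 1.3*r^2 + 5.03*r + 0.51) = 0.4284*r^4 + 1.4558*r^3 - 1.8284*r^2 - 3.6631*r - 0.3621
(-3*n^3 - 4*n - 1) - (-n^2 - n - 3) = -3*n^3 + n^2 - 3*n + 2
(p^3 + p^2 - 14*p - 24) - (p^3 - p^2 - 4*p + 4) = 2*p^2 - 10*p - 28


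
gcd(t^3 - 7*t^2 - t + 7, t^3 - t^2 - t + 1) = t^2 - 1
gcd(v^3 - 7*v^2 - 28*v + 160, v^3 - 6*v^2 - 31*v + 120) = v^2 - 3*v - 40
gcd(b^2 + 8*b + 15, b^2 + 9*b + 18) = b + 3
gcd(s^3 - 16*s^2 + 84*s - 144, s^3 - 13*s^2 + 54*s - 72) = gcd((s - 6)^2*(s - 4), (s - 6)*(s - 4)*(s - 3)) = s^2 - 10*s + 24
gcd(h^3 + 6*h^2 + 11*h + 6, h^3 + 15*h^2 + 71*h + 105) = h + 3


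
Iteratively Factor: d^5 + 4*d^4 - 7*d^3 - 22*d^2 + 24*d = (d)*(d^4 + 4*d^3 - 7*d^2 - 22*d + 24) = d*(d - 2)*(d^3 + 6*d^2 + 5*d - 12) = d*(d - 2)*(d + 3)*(d^2 + 3*d - 4) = d*(d - 2)*(d - 1)*(d + 3)*(d + 4)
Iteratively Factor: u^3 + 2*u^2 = (u)*(u^2 + 2*u) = u^2*(u + 2)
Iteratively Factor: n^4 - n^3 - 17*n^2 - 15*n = (n)*(n^3 - n^2 - 17*n - 15) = n*(n - 5)*(n^2 + 4*n + 3) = n*(n - 5)*(n + 3)*(n + 1)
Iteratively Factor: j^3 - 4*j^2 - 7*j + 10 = (j + 2)*(j^2 - 6*j + 5) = (j - 1)*(j + 2)*(j - 5)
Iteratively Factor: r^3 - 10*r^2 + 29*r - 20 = (r - 1)*(r^2 - 9*r + 20) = (r - 4)*(r - 1)*(r - 5)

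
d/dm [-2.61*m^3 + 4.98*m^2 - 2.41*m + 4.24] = -7.83*m^2 + 9.96*m - 2.41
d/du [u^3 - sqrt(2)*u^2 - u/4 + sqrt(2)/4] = 3*u^2 - 2*sqrt(2)*u - 1/4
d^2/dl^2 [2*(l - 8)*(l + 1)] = 4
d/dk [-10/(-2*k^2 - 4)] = -10*k/(k^2 + 2)^2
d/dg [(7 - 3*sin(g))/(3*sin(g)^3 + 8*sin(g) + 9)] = (18*sin(g)^3 - 63*sin(g)^2 - 83)*cos(g)/(3*sin(g)^3 + 8*sin(g) + 9)^2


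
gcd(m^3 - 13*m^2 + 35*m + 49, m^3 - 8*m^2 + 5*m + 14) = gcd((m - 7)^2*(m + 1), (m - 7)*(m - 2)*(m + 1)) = m^2 - 6*m - 7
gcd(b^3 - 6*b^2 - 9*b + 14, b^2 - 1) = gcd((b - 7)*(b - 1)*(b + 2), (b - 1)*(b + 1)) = b - 1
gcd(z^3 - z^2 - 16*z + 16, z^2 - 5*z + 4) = z^2 - 5*z + 4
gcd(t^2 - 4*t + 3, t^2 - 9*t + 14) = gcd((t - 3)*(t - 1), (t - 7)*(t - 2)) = 1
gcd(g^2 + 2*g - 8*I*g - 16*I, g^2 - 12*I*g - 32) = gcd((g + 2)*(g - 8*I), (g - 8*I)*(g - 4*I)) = g - 8*I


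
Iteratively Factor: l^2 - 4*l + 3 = (l - 3)*(l - 1)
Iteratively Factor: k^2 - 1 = (k - 1)*(k + 1)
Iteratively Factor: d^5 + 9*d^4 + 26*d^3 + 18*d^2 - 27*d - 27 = (d + 3)*(d^4 + 6*d^3 + 8*d^2 - 6*d - 9) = (d + 1)*(d + 3)*(d^3 + 5*d^2 + 3*d - 9) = (d + 1)*(d + 3)^2*(d^2 + 2*d - 3) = (d - 1)*(d + 1)*(d + 3)^2*(d + 3)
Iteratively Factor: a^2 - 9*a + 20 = (a - 5)*(a - 4)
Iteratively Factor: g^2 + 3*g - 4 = (g + 4)*(g - 1)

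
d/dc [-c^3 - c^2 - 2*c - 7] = -3*c^2 - 2*c - 2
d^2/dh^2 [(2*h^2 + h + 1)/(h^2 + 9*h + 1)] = 2*(-17*h^3 - 3*h^2 + 24*h + 73)/(h^6 + 27*h^5 + 246*h^4 + 783*h^3 + 246*h^2 + 27*h + 1)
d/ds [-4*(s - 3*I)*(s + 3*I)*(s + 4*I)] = -12*s^2 - 32*I*s - 36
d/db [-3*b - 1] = -3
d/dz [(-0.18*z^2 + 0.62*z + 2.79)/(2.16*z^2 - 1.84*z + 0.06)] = (-1.008*z^2 - 12.0744*z + 5.1708)/(4.6656*z^4 - 7.9488*z^3 + 3.6448*z^2 - 0.2208*z + 0.0036)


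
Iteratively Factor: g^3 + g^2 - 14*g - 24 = (g + 2)*(g^2 - g - 12) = (g + 2)*(g + 3)*(g - 4)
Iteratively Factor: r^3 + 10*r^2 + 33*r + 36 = (r + 3)*(r^2 + 7*r + 12) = (r + 3)*(r + 4)*(r + 3)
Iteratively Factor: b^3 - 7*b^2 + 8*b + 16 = (b - 4)*(b^2 - 3*b - 4) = (b - 4)*(b + 1)*(b - 4)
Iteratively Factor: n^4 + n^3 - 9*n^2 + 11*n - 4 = (n - 1)*(n^3 + 2*n^2 - 7*n + 4) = (n - 1)*(n + 4)*(n^2 - 2*n + 1) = (n - 1)^2*(n + 4)*(n - 1)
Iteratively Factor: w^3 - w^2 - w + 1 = (w - 1)*(w^2 - 1) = (w - 1)*(w + 1)*(w - 1)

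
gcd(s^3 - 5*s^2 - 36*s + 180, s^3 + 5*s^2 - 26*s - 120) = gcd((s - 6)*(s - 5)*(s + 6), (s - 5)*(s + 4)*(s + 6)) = s^2 + s - 30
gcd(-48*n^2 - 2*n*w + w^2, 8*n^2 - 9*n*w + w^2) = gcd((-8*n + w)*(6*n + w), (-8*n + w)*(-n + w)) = -8*n + w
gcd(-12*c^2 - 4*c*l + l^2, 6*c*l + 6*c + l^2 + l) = 1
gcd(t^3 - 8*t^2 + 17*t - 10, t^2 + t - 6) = t - 2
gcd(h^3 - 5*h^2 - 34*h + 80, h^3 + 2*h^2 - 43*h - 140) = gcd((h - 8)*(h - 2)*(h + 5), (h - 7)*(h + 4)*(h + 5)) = h + 5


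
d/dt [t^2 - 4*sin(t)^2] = 2*t - 4*sin(2*t)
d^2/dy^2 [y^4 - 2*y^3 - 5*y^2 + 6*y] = 12*y^2 - 12*y - 10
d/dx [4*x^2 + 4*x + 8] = 8*x + 4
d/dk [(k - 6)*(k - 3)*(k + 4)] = 3*k^2 - 10*k - 18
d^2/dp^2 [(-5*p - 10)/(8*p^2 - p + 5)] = 10*(-(p + 2)*(16*p - 1)^2 + 3*(8*p + 5)*(8*p^2 - p + 5))/(8*p^2 - p + 5)^3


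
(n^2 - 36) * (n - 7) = n^3 - 7*n^2 - 36*n + 252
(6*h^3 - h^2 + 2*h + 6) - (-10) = 6*h^3 - h^2 + 2*h + 16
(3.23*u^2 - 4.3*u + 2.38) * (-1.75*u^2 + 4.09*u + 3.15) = -5.6525*u^4 + 20.7357*u^3 - 11.5775*u^2 - 3.8108*u + 7.497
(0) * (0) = 0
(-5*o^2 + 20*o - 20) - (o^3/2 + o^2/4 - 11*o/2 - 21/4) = -o^3/2 - 21*o^2/4 + 51*o/2 - 59/4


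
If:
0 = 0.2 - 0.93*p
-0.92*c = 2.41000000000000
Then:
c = -2.62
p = 0.22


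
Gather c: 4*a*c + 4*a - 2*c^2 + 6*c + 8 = 4*a - 2*c^2 + c*(4*a + 6) + 8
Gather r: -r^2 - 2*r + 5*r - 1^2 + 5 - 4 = -r^2 + 3*r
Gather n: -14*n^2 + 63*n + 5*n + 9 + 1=-14*n^2 + 68*n + 10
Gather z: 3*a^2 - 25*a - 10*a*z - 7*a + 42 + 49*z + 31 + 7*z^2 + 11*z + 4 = 3*a^2 - 32*a + 7*z^2 + z*(60 - 10*a) + 77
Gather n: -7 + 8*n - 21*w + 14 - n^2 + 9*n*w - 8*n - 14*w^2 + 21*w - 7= -n^2 + 9*n*w - 14*w^2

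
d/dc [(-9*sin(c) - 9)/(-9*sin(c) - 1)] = -72*cos(c)/(9*sin(c) + 1)^2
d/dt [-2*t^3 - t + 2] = -6*t^2 - 1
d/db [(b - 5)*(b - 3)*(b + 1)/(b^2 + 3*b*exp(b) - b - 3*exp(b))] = (-(b - 5)*(b - 3)*(b + 1)*(3*b*exp(b) + 2*b - 1) + ((b - 5)*(b - 3) + (b - 5)*(b + 1) + (b - 3)*(b + 1))*(b^2 + 3*b*exp(b) - b - 3*exp(b)))/(b^2 + 3*b*exp(b) - b - 3*exp(b))^2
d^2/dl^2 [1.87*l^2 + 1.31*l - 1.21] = 3.74000000000000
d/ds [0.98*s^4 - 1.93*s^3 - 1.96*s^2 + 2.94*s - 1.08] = 3.92*s^3 - 5.79*s^2 - 3.92*s + 2.94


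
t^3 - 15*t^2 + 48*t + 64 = (t - 8)^2*(t + 1)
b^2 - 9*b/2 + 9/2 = (b - 3)*(b - 3/2)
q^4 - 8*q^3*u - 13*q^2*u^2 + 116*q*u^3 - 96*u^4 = (q - 8*u)*(q - 3*u)*(q - u)*(q + 4*u)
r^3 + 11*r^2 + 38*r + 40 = (r + 2)*(r + 4)*(r + 5)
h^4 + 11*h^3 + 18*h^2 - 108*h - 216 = (h - 3)*(h + 2)*(h + 6)^2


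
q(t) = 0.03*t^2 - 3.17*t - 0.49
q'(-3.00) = -3.35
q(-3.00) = 9.29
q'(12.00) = -2.45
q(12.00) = -34.21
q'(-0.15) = -3.18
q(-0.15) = -0.01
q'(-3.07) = -3.35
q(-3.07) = 9.52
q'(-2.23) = -3.30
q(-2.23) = 6.73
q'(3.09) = -2.98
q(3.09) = -10.00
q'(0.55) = -3.14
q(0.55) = -2.22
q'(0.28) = -3.15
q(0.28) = -1.38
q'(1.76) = -3.06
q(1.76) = -5.98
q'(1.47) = -3.08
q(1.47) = -5.09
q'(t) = 0.06*t - 3.17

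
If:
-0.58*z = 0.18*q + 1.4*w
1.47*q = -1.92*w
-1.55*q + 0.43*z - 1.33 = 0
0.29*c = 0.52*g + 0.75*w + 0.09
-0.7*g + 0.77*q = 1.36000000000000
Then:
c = -3.16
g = -3.59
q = -1.50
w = 1.15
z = -2.30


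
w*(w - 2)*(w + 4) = w^3 + 2*w^2 - 8*w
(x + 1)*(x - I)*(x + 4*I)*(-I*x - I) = -I*x^4 + 3*x^3 - 2*I*x^3 + 6*x^2 - 5*I*x^2 + 3*x - 8*I*x - 4*I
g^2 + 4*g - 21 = (g - 3)*(g + 7)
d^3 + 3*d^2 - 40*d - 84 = (d - 6)*(d + 2)*(d + 7)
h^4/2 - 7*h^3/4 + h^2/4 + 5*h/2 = h*(h/2 + 1/2)*(h - 5/2)*(h - 2)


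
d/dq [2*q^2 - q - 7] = 4*q - 1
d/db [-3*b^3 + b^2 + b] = -9*b^2 + 2*b + 1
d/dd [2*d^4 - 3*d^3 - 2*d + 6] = 8*d^3 - 9*d^2 - 2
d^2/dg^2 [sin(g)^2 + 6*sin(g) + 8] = -6*sin(g) + 2*cos(2*g)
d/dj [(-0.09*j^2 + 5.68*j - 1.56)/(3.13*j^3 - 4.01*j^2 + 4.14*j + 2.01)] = (0.2817*j^4 - 35.5568*j^3 + 37.0526*j^2 - 12.873*j + 17.8752)/(9.7969*j^6 - 25.1026*j^5 + 41.9965*j^4 - 20.6202*j^3 + 1.0194*j^2 + 16.6428*j + 4.0401)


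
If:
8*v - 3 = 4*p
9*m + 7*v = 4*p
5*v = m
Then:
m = -15/44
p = -39/44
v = -3/44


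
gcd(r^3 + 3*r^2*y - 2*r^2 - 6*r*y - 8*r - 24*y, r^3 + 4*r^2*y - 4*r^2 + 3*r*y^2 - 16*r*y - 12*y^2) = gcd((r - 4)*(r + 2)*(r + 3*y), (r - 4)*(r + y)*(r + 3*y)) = r^2 + 3*r*y - 4*r - 12*y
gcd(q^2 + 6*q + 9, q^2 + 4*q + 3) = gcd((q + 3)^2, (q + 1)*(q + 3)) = q + 3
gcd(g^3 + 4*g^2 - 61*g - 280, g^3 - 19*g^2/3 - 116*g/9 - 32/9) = g - 8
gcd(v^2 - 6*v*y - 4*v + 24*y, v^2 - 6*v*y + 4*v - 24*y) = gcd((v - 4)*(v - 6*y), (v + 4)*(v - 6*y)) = -v + 6*y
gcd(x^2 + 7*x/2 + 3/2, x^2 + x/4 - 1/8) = x + 1/2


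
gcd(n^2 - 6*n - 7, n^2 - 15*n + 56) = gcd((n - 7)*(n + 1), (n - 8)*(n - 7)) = n - 7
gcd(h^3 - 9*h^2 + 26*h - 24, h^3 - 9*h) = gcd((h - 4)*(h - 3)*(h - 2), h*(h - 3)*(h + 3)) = h - 3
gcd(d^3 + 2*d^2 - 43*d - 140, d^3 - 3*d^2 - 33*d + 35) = d^2 - 2*d - 35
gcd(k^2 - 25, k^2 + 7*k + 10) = k + 5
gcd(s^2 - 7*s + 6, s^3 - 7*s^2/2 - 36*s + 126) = s - 6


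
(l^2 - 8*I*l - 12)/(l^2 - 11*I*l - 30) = (l - 2*I)/(l - 5*I)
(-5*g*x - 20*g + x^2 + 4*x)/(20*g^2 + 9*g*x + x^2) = (-5*g*x - 20*g + x^2 + 4*x)/(20*g^2 + 9*g*x + x^2)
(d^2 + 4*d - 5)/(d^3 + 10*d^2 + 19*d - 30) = 1/(d + 6)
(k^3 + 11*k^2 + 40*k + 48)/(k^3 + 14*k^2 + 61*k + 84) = (k + 4)/(k + 7)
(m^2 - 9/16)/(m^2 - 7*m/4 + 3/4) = (m + 3/4)/(m - 1)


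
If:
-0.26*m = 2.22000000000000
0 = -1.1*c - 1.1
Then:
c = -1.00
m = -8.54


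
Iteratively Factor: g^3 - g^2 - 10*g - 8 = (g + 2)*(g^2 - 3*g - 4) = (g + 1)*(g + 2)*(g - 4)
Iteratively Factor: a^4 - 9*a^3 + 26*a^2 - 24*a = (a)*(a^3 - 9*a^2 + 26*a - 24) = a*(a - 3)*(a^2 - 6*a + 8) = a*(a - 4)*(a - 3)*(a - 2)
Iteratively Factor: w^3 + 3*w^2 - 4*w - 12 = (w - 2)*(w^2 + 5*w + 6) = (w - 2)*(w + 3)*(w + 2)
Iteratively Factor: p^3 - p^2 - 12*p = (p + 3)*(p^2 - 4*p) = (p - 4)*(p + 3)*(p)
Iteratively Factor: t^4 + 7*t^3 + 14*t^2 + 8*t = (t + 2)*(t^3 + 5*t^2 + 4*t) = (t + 1)*(t + 2)*(t^2 + 4*t) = t*(t + 1)*(t + 2)*(t + 4)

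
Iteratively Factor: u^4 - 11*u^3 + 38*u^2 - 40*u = (u - 4)*(u^3 - 7*u^2 + 10*u) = (u - 4)*(u - 2)*(u^2 - 5*u) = (u - 5)*(u - 4)*(u - 2)*(u)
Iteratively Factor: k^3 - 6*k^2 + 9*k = (k - 3)*(k^2 - 3*k) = (k - 3)^2*(k)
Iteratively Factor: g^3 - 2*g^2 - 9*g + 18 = (g - 2)*(g^2 - 9) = (g - 2)*(g + 3)*(g - 3)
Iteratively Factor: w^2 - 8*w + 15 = (w - 3)*(w - 5)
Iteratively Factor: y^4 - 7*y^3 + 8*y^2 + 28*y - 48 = (y - 4)*(y^3 - 3*y^2 - 4*y + 12) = (y - 4)*(y - 3)*(y^2 - 4) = (y - 4)*(y - 3)*(y + 2)*(y - 2)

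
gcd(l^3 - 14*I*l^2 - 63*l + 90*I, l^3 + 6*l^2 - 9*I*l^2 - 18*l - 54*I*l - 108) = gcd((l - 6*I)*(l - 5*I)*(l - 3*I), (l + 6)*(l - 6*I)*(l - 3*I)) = l^2 - 9*I*l - 18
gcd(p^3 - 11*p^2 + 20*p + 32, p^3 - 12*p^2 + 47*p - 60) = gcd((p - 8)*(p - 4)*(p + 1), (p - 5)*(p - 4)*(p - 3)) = p - 4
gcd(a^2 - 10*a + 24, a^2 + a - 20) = a - 4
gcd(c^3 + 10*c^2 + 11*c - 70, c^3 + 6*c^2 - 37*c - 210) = c^2 + 12*c + 35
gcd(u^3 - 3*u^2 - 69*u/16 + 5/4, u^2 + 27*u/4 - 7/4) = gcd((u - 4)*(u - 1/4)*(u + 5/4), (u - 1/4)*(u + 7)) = u - 1/4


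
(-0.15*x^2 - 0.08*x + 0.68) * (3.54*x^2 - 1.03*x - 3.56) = -0.531*x^4 - 0.1287*x^3 + 3.0236*x^2 - 0.4156*x - 2.4208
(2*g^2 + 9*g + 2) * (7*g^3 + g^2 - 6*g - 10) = 14*g^5 + 65*g^4 + 11*g^3 - 72*g^2 - 102*g - 20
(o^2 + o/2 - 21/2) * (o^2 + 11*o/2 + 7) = o^4 + 6*o^3 - 3*o^2/4 - 217*o/4 - 147/2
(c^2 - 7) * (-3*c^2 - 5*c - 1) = -3*c^4 - 5*c^3 + 20*c^2 + 35*c + 7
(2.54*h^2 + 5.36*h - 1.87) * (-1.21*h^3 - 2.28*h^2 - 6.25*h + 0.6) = -3.0734*h^5 - 12.2768*h^4 - 25.8331*h^3 - 27.7124*h^2 + 14.9035*h - 1.122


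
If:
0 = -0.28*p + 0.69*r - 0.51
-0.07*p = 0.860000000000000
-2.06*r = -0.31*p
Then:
No Solution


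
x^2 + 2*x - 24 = (x - 4)*(x + 6)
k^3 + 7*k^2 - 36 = (k - 2)*(k + 3)*(k + 6)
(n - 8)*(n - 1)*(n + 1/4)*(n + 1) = n^4 - 31*n^3/4 - 3*n^2 + 31*n/4 + 2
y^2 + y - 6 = (y - 2)*(y + 3)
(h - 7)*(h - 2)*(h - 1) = h^3 - 10*h^2 + 23*h - 14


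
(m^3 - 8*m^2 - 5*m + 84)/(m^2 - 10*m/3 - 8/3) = 3*(m^2 - 4*m - 21)/(3*m + 2)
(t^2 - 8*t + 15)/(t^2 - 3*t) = (t - 5)/t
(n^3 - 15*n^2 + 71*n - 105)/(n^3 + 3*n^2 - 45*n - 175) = (n^2 - 8*n + 15)/(n^2 + 10*n + 25)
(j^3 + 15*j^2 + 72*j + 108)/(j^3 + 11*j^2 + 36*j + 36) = (j + 6)/(j + 2)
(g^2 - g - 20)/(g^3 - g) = (g^2 - g - 20)/(g^3 - g)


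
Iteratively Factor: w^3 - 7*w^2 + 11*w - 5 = (w - 1)*(w^2 - 6*w + 5) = (w - 5)*(w - 1)*(w - 1)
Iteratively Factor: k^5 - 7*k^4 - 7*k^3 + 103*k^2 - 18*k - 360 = (k - 4)*(k^4 - 3*k^3 - 19*k^2 + 27*k + 90) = (k - 4)*(k + 2)*(k^3 - 5*k^2 - 9*k + 45) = (k - 4)*(k + 2)*(k + 3)*(k^2 - 8*k + 15) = (k - 4)*(k - 3)*(k + 2)*(k + 3)*(k - 5)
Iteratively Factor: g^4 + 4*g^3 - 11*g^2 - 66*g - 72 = (g + 2)*(g^3 + 2*g^2 - 15*g - 36) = (g - 4)*(g + 2)*(g^2 + 6*g + 9) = (g - 4)*(g + 2)*(g + 3)*(g + 3)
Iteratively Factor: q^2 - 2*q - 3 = (q + 1)*(q - 3)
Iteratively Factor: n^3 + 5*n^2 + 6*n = (n + 3)*(n^2 + 2*n) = (n + 2)*(n + 3)*(n)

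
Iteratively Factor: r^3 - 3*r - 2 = (r + 1)*(r^2 - r - 2) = (r - 2)*(r + 1)*(r + 1)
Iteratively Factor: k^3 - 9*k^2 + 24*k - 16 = (k - 4)*(k^2 - 5*k + 4) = (k - 4)*(k - 1)*(k - 4)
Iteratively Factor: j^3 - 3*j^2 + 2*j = (j - 2)*(j^2 - j) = j*(j - 2)*(j - 1)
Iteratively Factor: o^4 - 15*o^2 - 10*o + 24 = (o - 4)*(o^3 + 4*o^2 + o - 6) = (o - 4)*(o + 3)*(o^2 + o - 2) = (o - 4)*(o - 1)*(o + 3)*(o + 2)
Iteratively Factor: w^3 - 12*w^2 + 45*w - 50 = (w - 2)*(w^2 - 10*w + 25) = (w - 5)*(w - 2)*(w - 5)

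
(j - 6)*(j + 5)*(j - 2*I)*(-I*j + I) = -I*j^4 - 2*j^3 + 2*I*j^3 + 4*j^2 + 29*I*j^2 + 58*j - 30*I*j - 60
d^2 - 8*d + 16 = (d - 4)^2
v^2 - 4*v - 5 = (v - 5)*(v + 1)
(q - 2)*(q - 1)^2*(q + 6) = q^4 + 2*q^3 - 19*q^2 + 28*q - 12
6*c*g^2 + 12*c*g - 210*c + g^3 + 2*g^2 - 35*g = (6*c + g)*(g - 5)*(g + 7)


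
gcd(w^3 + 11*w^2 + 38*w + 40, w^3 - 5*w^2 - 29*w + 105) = w + 5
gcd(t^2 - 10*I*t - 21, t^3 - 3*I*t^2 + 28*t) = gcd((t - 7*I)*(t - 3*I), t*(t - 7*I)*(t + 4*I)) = t - 7*I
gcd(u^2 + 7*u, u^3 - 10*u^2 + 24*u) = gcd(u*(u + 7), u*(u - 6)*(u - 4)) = u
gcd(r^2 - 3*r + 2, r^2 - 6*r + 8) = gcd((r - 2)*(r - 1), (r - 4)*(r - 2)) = r - 2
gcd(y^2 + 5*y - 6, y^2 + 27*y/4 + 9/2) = y + 6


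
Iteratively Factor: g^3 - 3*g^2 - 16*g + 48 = (g - 4)*(g^2 + g - 12) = (g - 4)*(g - 3)*(g + 4)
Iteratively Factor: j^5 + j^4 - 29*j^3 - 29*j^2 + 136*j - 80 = (j - 1)*(j^4 + 2*j^3 - 27*j^2 - 56*j + 80) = (j - 1)*(j + 4)*(j^3 - 2*j^2 - 19*j + 20) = (j - 1)^2*(j + 4)*(j^2 - j - 20) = (j - 5)*(j - 1)^2*(j + 4)*(j + 4)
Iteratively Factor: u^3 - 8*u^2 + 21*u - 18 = (u - 2)*(u^2 - 6*u + 9) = (u - 3)*(u - 2)*(u - 3)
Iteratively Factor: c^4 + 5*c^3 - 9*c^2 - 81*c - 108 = (c + 3)*(c^3 + 2*c^2 - 15*c - 36) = (c + 3)^2*(c^2 - c - 12) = (c - 4)*(c + 3)^2*(c + 3)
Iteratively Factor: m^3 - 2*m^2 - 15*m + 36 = (m - 3)*(m^2 + m - 12) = (m - 3)*(m + 4)*(m - 3)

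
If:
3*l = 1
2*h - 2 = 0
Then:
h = 1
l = 1/3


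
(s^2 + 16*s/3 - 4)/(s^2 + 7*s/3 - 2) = (s + 6)/(s + 3)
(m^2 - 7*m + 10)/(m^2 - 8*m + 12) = (m - 5)/(m - 6)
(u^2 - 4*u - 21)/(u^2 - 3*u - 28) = (u + 3)/(u + 4)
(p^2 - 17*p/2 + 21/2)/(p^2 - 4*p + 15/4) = 2*(p - 7)/(2*p - 5)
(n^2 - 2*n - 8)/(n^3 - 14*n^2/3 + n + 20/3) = 3*(n + 2)/(3*n^2 - 2*n - 5)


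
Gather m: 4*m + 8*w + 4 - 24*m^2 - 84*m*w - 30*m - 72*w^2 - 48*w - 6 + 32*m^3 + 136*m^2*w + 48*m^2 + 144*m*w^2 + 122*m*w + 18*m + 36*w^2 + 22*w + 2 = 32*m^3 + m^2*(136*w + 24) + m*(144*w^2 + 38*w - 8) - 36*w^2 - 18*w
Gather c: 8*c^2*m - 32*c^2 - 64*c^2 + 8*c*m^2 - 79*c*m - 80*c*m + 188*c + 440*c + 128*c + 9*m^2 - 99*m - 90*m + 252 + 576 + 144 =c^2*(8*m - 96) + c*(8*m^2 - 159*m + 756) + 9*m^2 - 189*m + 972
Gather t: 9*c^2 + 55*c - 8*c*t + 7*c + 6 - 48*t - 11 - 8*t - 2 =9*c^2 + 62*c + t*(-8*c - 56) - 7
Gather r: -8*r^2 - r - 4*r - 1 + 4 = -8*r^2 - 5*r + 3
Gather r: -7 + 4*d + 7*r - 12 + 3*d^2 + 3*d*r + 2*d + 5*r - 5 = 3*d^2 + 6*d + r*(3*d + 12) - 24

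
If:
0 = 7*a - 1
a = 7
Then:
No Solution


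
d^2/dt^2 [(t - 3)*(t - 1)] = 2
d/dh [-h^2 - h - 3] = -2*h - 1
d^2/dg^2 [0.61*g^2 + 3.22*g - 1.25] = 1.22000000000000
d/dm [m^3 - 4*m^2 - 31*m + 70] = 3*m^2 - 8*m - 31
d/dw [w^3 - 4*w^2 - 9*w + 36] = 3*w^2 - 8*w - 9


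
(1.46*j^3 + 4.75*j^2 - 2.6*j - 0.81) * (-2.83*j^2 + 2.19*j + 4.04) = -4.1318*j^5 - 10.2451*j^4 + 23.6589*j^3 + 15.7883*j^2 - 12.2779*j - 3.2724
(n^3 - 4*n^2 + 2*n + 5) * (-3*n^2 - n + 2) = -3*n^5 + 11*n^4 - 25*n^2 - n + 10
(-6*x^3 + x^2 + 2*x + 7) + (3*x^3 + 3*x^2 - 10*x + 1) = -3*x^3 + 4*x^2 - 8*x + 8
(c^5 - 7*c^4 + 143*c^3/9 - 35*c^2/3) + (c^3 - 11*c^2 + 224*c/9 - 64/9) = c^5 - 7*c^4 + 152*c^3/9 - 68*c^2/3 + 224*c/9 - 64/9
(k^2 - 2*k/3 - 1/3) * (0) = 0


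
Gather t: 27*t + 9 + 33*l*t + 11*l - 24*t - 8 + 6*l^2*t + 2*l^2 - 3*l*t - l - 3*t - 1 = 2*l^2 + 10*l + t*(6*l^2 + 30*l)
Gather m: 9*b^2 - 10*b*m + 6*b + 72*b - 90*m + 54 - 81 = 9*b^2 + 78*b + m*(-10*b - 90) - 27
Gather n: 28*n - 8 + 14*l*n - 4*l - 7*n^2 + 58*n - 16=-4*l - 7*n^2 + n*(14*l + 86) - 24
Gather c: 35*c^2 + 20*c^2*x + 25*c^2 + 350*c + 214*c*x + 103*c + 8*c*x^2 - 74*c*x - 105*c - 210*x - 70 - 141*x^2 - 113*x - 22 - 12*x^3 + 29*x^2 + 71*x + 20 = c^2*(20*x + 60) + c*(8*x^2 + 140*x + 348) - 12*x^3 - 112*x^2 - 252*x - 72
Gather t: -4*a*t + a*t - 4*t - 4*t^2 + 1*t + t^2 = -3*t^2 + t*(-3*a - 3)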